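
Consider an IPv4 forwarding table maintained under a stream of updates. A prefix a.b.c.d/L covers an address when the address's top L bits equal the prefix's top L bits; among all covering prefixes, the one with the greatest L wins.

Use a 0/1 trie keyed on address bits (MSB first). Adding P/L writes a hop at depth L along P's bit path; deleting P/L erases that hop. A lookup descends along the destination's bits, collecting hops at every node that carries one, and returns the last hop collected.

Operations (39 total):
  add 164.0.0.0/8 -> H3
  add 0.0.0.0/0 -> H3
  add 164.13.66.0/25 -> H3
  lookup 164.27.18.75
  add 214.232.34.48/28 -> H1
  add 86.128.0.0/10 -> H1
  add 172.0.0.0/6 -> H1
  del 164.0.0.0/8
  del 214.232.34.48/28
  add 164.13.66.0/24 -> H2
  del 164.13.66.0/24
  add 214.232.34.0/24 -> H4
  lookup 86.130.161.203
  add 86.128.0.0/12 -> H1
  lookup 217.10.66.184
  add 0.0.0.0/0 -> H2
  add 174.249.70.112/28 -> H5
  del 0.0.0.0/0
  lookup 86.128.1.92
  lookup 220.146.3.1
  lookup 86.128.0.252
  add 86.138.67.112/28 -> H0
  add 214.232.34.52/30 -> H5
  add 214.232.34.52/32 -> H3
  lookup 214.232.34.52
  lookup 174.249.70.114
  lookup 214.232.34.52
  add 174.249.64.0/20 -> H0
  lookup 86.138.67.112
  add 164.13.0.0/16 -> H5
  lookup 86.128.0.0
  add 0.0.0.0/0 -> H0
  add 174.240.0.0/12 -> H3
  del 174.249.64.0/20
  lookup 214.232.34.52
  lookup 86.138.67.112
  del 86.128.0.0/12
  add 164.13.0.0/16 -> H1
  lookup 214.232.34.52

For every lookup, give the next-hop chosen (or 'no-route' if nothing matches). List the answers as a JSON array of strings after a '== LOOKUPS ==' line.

Process each operation:
  + 164.0.0.0/8 (H3) depth=8
  + 0.0.0.0/0 (H3) depth=0
  + 164.13.66.0/25 (H3) depth=25
  ? 164.27.18.75  path d0:H3→d1:-→d2:-→d3:-→d4:-→d5:-→d6:-→d7:-→d8:H3→d9:-→d10:-→d11:-  best=H3
  + 214.232.34.48/28 (H1) depth=28
  + 86.128.0.0/10 (H1) depth=10
  + 172.0.0.0/6 (H1) depth=6
  del 164.0.0.0/8 (clear depth 8)
  del 214.232.34.48/28 (clear depth 28)
  + 164.13.66.0/24 (H2) depth=24
  del 164.13.66.0/24 (clear depth 24)
  + 214.232.34.0/24 (H4) depth=24
  ? 86.130.161.203  path d0:H3→d1:-→d2:-→d3:-→d4:-→d5:-→d6:-→d7:-→d8:-→d9:-→d10:H1  best=H1
  + 86.128.0.0/12 (H1) depth=12
  ? 217.10.66.184  path d0:H3→d1:-→d2:-→d3:-→d4:-  best=H3
  + 0.0.0.0/0 (H2) depth=0
  + 174.249.70.112/28 (H5) depth=28
  del 0.0.0.0/0 (clear depth 0)
  ? 86.128.1.92  path d0:-→d1:-→d2:-→d3:-→d4:-→d5:-→d6:-→d7:-→d8:-→d9:-→d10:H1→d11:-→d12:H1  best=H1
  ? 220.146.3.1  path d0:-→d1:-→d2:-→d3:-→d4:-  best=no-route
  ? 86.128.0.252  path d0:-→d1:-→d2:-→d3:-→d4:-→d5:-→d6:-→d7:-→d8:-→d9:-→d10:H1→d11:-→d12:H1  best=H1
  + 86.138.67.112/28 (H0) depth=28
  + 214.232.34.52/30 (H5) depth=30
  + 214.232.34.52/32 (H3) depth=32
  ? 214.232.34.52  path d0:-→d1:-→d2:-→d3:-→d4:-→d5:-→d6:-→d7:-→d8:-→d9:-→d10:-→d11:-→d12:-→d13:-→d14:-→d15:-→d16:-→d17:-→d18:-→d19:-→d20:-→d21:-→d22:-→d23:-→d24:H4→d25:-→d26:-→d27:-→d28:-→d29:-→d30:H5→d31:-→d32:H3  best=H3
  ? 174.249.70.114  path d0:-→d1:-→d2:-→d3:-→d4:-→d5:-→d6:H1→d7:-→d8:-→d9:-→d10:-→d11:-→d12:-→d13:-→d14:-→d15:-→d16:-→d17:-→d18:-→d19:-→d20:-→d21:-→d22:-→d23:-→d24:-→d25:-→d26:-→d27:-→d28:H5  best=H5
  ? 214.232.34.52  path d0:-→d1:-→d2:-→d3:-→d4:-→d5:-→d6:-→d7:-→d8:-→d9:-→d10:-→d11:-→d12:-→d13:-→d14:-→d15:-→d16:-→d17:-→d18:-→d19:-→d20:-→d21:-→d22:-→d23:-→d24:H4→d25:-→d26:-→d27:-→d28:-→d29:-→d30:H5→d31:-→d32:H3  best=H3
  + 174.249.64.0/20 (H0) depth=20
  ? 86.138.67.112  path d0:-→d1:-→d2:-→d3:-→d4:-→d5:-→d6:-→d7:-→d8:-→d9:-→d10:H1→d11:-→d12:H1→d13:-→d14:-→d15:-→d16:-→d17:-→d18:-→d19:-→d20:-→d21:-→d22:-→d23:-→d24:-→d25:-→d26:-→d27:-→d28:H0  best=H0
  + 164.13.0.0/16 (H5) depth=16
  ? 86.128.0.0  path d0:-→d1:-→d2:-→d3:-→d4:-→d5:-→d6:-→d7:-→d8:-→d9:-→d10:H1→d11:-→d12:H1  best=H1
  + 0.0.0.0/0 (H0) depth=0
  + 174.240.0.0/12 (H3) depth=12
  del 174.249.64.0/20 (clear depth 20)
  ? 214.232.34.52  path d0:H0→d1:-→d2:-→d3:-→d4:-→d5:-→d6:-→d7:-→d8:-→d9:-→d10:-→d11:-→d12:-→d13:-→d14:-→d15:-→d16:-→d17:-→d18:-→d19:-→d20:-→d21:-→d22:-→d23:-→d24:H4→d25:-→d26:-→d27:-→d28:-→d29:-→d30:H5→d31:-→d32:H3  best=H3
  ? 86.138.67.112  path d0:H0→d1:-→d2:-→d3:-→d4:-→d5:-→d6:-→d7:-→d8:-→d9:-→d10:H1→d11:-→d12:H1→d13:-→d14:-→d15:-→d16:-→d17:-→d18:-→d19:-→d20:-→d21:-→d22:-→d23:-→d24:-→d25:-→d26:-→d27:-→d28:H0  best=H0
  del 86.128.0.0/12 (clear depth 12)
  + 164.13.0.0/16 (H1) depth=16
  ? 214.232.34.52  path d0:H0→d1:-→d2:-→d3:-→d4:-→d5:-→d6:-→d7:-→d8:-→d9:-→d10:-→d11:-→d12:-→d13:-→d14:-→d15:-→d16:-→d17:-→d18:-→d19:-→d20:-→d21:-→d22:-→d23:-→d24:H4→d25:-→d26:-→d27:-→d28:-→d29:-→d30:H5→d31:-→d32:H3  best=H3

== LOOKUPS ==
["H3","H1","H3","H1","no-route","H1","H3","H5","H3","H0","H1","H3","H0","H3"]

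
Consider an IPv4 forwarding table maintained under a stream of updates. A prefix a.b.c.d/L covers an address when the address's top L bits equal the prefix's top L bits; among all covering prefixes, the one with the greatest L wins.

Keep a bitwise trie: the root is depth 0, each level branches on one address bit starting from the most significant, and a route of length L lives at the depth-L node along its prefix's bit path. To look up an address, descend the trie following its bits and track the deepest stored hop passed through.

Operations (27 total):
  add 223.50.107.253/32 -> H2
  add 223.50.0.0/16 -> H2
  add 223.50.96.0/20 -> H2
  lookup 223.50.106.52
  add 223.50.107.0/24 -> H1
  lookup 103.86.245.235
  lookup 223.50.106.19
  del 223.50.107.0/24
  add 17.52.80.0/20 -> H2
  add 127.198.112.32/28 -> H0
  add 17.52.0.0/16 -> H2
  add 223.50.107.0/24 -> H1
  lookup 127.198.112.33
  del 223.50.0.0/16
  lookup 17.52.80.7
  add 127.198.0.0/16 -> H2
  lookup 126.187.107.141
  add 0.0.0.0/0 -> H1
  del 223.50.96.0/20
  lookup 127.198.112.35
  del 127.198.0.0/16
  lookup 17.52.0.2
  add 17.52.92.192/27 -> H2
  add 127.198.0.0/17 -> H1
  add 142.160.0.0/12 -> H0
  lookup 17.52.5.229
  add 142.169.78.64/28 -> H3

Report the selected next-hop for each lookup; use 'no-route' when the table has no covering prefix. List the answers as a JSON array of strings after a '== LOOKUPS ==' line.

Trace:
  add 223.50.107.253/32 -> H2 at depth 32
  add 223.50.0.0/16 -> H2 at depth 16
  add 223.50.96.0/20 -> H2 at depth 20
  Q 223.50.106.52: descend 11011111001100100110101 ; hops seen [H2,H2] ; pick H2
  add 223.50.107.0/24 -> H1 at depth 24
  Q 103.86.245.235: descend ε ; hops seen [∅] ; pick no-route
  Q 223.50.106.19: descend 11011111001100100110101 ; hops seen [H2,H2] ; pick H2
  del 223.50.107.0/24 (clear depth 24)
  add 17.52.80.0/20 -> H2 at depth 20
  add 127.198.112.32/28 -> H0 at depth 28
  add 17.52.0.0/16 -> H2 at depth 16
  add 223.50.107.0/24 -> H1 at depth 24
  Q 127.198.112.33: descend 0111111111000110011100000010 ; hops seen [H0] ; pick H0
  del 223.50.0.0/16 (clear depth 16)
  Q 17.52.80.7: descend 00010001001101000101 ; hops seen [H2,H2] ; pick H2
  add 127.198.0.0/16 -> H2 at depth 16
  Q 126.187.107.141: descend 0111111 ; hops seen [∅] ; pick no-route
  add 0.0.0.0/0 -> H1 at depth 0
  del 223.50.96.0/20 (clear depth 20)
  Q 127.198.112.35: descend 0111111111000110011100000010 ; hops seen [H1,H2,H0] ; pick H0
  del 127.198.0.0/16 (clear depth 16)
  Q 17.52.0.2: descend 00010001001101000 ; hops seen [H1,H2] ; pick H2
  add 17.52.92.192/27 -> H2 at depth 27
  add 127.198.0.0/17 -> H1 at depth 17
  add 142.160.0.0/12 -> H0 at depth 12
  Q 17.52.5.229: descend 00010001001101000 ; hops seen [H1,H2] ; pick H2
  add 142.169.78.64/28 -> H3 at depth 28

== LOOKUPS ==
["H2","no-route","H2","H0","H2","no-route","H0","H2","H2"]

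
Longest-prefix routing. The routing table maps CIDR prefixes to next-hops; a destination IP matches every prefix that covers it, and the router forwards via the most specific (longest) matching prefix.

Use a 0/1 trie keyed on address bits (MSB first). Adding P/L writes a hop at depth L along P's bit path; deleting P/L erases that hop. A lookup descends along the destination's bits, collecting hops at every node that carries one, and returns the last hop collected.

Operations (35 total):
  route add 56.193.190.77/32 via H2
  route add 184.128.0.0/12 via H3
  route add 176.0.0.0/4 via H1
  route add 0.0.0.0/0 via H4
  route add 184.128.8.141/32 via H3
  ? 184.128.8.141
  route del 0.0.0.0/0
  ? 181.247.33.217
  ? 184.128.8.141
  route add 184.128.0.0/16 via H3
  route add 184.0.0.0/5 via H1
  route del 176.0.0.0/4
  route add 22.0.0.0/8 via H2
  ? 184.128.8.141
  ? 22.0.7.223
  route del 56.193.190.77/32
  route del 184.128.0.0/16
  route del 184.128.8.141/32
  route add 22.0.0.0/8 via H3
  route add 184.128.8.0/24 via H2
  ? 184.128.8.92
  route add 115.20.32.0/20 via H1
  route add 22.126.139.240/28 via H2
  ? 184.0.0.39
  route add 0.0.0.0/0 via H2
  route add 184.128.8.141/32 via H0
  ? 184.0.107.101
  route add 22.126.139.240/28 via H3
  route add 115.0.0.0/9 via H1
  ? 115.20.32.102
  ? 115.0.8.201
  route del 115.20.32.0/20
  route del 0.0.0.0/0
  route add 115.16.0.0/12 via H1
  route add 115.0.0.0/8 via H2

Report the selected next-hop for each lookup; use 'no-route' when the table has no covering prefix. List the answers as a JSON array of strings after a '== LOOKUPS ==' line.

Trace:
  add 56.193.190.77/32 -> H2 at depth 32
  add 184.128.0.0/12 -> H3 at depth 12
  add 176.0.0.0/4 -> H1 at depth 4
  add 0.0.0.0/0 -> H4 at depth 0
  add 184.128.8.141/32 -> H3 at depth 32
  Q 184.128.8.141: descend 10111000100000000000100010001101 ; hops seen [H4,H1,H3,H3] ; pick H3
  del 0.0.0.0/0 (clear depth 0)
  Q 181.247.33.217: descend 1011 ; hops seen [H1] ; pick H1
  Q 184.128.8.141: descend 10111000100000000000100010001101 ; hops seen [H1,H3,H3] ; pick H3
  add 184.128.0.0/16 -> H3 at depth 16
  add 184.0.0.0/5 -> H1 at depth 5
  del 176.0.0.0/4 (clear depth 4)
  add 22.0.0.0/8 -> H2 at depth 8
  Q 184.128.8.141: descend 10111000100000000000100010001101 ; hops seen [H1,H3,H3,H3] ; pick H3
  Q 22.0.7.223: descend 00010110 ; hops seen [H2] ; pick H2
  del 56.193.190.77/32 (clear depth 32)
  del 184.128.0.0/16 (clear depth 16)
  del 184.128.8.141/32 (clear depth 32)
  add 22.0.0.0/8 -> H3 at depth 8
  add 184.128.8.0/24 -> H2 at depth 24
  Q 184.128.8.92: descend 101110001000000000001000 ; hops seen [H1,H3,H2] ; pick H2
  add 115.20.32.0/20 -> H1 at depth 20
  add 22.126.139.240/28 -> H2 at depth 28
  Q 184.0.0.39: descend 10111000 ; hops seen [H1] ; pick H1
  add 0.0.0.0/0 -> H2 at depth 0
  add 184.128.8.141/32 -> H0 at depth 32
  Q 184.0.107.101: descend 10111000 ; hops seen [H2,H1] ; pick H1
  add 22.126.139.240/28 -> H3 at depth 28
  add 115.0.0.0/9 -> H1 at depth 9
  Q 115.20.32.102: descend 01110011000101000010 ; hops seen [H2,H1,H1] ; pick H1
  Q 115.0.8.201: descend 01110011000 ; hops seen [H2,H1] ; pick H1
  del 115.20.32.0/20 (clear depth 20)
  del 0.0.0.0/0 (clear depth 0)
  add 115.16.0.0/12 -> H1 at depth 12
  add 115.0.0.0/8 -> H2 at depth 8

== LOOKUPS ==
["H3","H1","H3","H3","H2","H2","H1","H1","H1","H1"]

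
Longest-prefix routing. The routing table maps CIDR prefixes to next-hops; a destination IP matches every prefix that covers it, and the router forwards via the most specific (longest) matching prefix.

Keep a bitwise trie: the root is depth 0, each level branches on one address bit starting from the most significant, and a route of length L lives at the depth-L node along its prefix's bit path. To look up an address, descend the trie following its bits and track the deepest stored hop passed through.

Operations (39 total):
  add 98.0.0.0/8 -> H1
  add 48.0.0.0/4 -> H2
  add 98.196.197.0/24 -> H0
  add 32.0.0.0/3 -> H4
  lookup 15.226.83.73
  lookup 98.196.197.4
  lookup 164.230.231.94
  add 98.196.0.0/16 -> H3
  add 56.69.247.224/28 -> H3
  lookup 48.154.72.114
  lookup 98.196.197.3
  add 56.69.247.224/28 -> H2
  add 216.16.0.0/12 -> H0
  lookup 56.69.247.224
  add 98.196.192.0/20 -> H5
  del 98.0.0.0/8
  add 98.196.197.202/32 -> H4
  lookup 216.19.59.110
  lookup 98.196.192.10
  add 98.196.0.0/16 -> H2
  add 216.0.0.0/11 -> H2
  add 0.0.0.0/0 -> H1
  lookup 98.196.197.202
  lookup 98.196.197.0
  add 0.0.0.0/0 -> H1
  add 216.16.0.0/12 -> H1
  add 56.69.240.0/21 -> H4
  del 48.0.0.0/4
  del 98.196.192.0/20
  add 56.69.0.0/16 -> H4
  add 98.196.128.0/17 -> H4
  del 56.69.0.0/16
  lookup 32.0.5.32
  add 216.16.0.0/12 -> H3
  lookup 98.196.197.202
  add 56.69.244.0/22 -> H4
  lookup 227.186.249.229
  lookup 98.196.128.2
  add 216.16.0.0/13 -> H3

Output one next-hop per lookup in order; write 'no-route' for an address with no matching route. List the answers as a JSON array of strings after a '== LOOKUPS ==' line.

Trace:
  + 98.0.0.0/8 (H1) depth=8
  + 48.0.0.0/4 (H2) depth=4
  + 98.196.197.0/24 (H0) depth=24
  + 32.0.0.0/3 (H4) depth=3
  Q 15.226.83.73: descend 00 ; hops seen [∅] ; pick no-route
  Q 98.196.197.4: descend 011000101100010011000101 ; hops seen [H1,H0] ; pick H0
  Q 164.230.231.94: descend ε ; hops seen [∅] ; pick no-route
  + 98.196.0.0/16 (H3) depth=16
  + 56.69.247.224/28 (H3) depth=28
  Q 48.154.72.114: descend 0011 ; hops seen [H4,H2] ; pick H2
  Q 98.196.197.3: descend 011000101100010011000101 ; hops seen [H1,H3,H0] ; pick H0
  + 56.69.247.224/28 (H2) depth=28
  + 216.16.0.0/12 (H0) depth=12
  Q 56.69.247.224: descend 0011100001000101111101111110 ; hops seen [H4,H2,H2] ; pick H2
  + 98.196.192.0/20 (H5) depth=20
  del 98.0.0.0/8 (clear depth 8)
  + 98.196.197.202/32 (H4) depth=32
  Q 216.19.59.110: descend 110110000001 ; hops seen [H0] ; pick H0
  Q 98.196.192.10: descend 011000101100010011000 ; hops seen [H3,H5] ; pick H5
  + 98.196.0.0/16 (H2) depth=16
  + 216.0.0.0/11 (H2) depth=11
  + 0.0.0.0/0 (H1) depth=0
  Q 98.196.197.202: descend 01100010110001001100010111001010 ; hops seen [H1,H2,H5,H0,H4] ; pick H4
  Q 98.196.197.0: descend 011000101100010011000101 ; hops seen [H1,H2,H5,H0] ; pick H0
  + 0.0.0.0/0 (H1) depth=0
  + 216.16.0.0/12 (H1) depth=12
  + 56.69.240.0/21 (H4) depth=21
  del 48.0.0.0/4 (clear depth 4)
  del 98.196.192.0/20 (clear depth 20)
  + 56.69.0.0/16 (H4) depth=16
  + 98.196.128.0/17 (H4) depth=17
  del 56.69.0.0/16 (clear depth 16)
  Q 32.0.5.32: descend 001 ; hops seen [H1,H4] ; pick H4
  + 216.16.0.0/12 (H3) depth=12
  Q 98.196.197.202: descend 01100010110001001100010111001010 ; hops seen [H1,H2,H4,H0,H4] ; pick H4
  + 56.69.244.0/22 (H4) depth=22
  Q 227.186.249.229: descend 11 ; hops seen [H1] ; pick H1
  Q 98.196.128.2: descend 01100010110001001 ; hops seen [H1,H2,H4] ; pick H4
  + 216.16.0.0/13 (H3) depth=13

== LOOKUPS ==
["no-route","H0","no-route","H2","H0","H2","H0","H5","H4","H0","H4","H4","H1","H4"]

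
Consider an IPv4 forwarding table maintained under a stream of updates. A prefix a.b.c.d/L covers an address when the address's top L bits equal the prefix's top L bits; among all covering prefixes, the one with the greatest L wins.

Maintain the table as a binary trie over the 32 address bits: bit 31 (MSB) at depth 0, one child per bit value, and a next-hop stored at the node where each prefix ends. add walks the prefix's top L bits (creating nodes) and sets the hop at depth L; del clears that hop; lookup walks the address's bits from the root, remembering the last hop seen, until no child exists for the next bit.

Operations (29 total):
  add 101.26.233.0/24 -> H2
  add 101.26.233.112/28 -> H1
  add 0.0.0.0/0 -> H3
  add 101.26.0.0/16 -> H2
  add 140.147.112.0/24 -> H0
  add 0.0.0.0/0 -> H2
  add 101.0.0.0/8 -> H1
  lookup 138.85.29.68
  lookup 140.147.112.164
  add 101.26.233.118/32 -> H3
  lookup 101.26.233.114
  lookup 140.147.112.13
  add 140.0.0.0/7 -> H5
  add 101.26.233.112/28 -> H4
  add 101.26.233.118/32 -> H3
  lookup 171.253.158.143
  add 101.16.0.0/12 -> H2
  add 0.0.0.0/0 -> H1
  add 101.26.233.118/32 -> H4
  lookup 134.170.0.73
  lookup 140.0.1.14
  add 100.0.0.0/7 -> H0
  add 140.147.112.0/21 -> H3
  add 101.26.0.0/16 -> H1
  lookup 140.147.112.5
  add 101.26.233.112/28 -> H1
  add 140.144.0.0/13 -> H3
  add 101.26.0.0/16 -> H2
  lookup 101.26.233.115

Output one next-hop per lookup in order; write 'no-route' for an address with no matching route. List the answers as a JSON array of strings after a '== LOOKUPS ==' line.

Trace:
  + 101.26.233.0/24 (H2) depth=24
  + 101.26.233.112/28 (H1) depth=28
  + 0.0.0.0/0 (H3) depth=0
  + 101.26.0.0/16 (H2) depth=16
  + 140.147.112.0/24 (H0) depth=24
  + 0.0.0.0/0 (H2) depth=0
  + 101.0.0.0/8 (H1) depth=8
  lookup 138.85.29.68: bits 10001 walk d0:H2→d1:-→d2:-→d3:-→d4:-→d5:- -> H2
  lookup 140.147.112.164: bits 100011001001001101110000 walk d0:H2→d1:-→d2:-→d3:-→d4:-→d5:-→d6:-→d7:-→d8:-→d9:-→d10:-→d11:-→d12:-→d13:-→d14:-→d15:-→d16:-→d17:-→d18:-→d19:-→d20:-→d21:-→d22:-→d23:-→d24:H0 -> H0
  + 101.26.233.118/32 (H3) depth=32
  lookup 101.26.233.114: bits 01100101000110101110100101110 walk d0:H2→d1:-→d2:-→d3:-→d4:-→d5:-→d6:-→d7:-→d8:H1→d9:-→d10:-→d11:-→d12:-→d13:-→d14:-→d15:-→d16:H2→d17:-→d18:-→d19:-→d20:-→d21:-→d22:-→d23:-→d24:H2→d25:-→d26:-→d27:-→d28:H1→d29:- -> H1
  lookup 140.147.112.13: bits 100011001001001101110000 walk d0:H2→d1:-→d2:-→d3:-→d4:-→d5:-→d6:-→d7:-→d8:-→d9:-→d10:-→d11:-→d12:-→d13:-→d14:-→d15:-→d16:-→d17:-→d18:-→d19:-→d20:-→d21:-→d22:-→d23:-→d24:H0 -> H0
  + 140.0.0.0/7 (H5) depth=7
  + 101.26.233.112/28 (H4) depth=28
  + 101.26.233.118/32 (H3) depth=32
  lookup 171.253.158.143: bits 10 walk d0:H2→d1:-→d2:- -> H2
  + 101.16.0.0/12 (H2) depth=12
  + 0.0.0.0/0 (H1) depth=0
  + 101.26.233.118/32 (H4) depth=32
  lookup 134.170.0.73: bits 1000 walk d0:H1→d1:-→d2:-→d3:-→d4:- -> H1
  lookup 140.0.1.14: bits 10001100 walk d0:H1→d1:-→d2:-→d3:-→d4:-→d5:-→d6:-→d7:H5→d8:- -> H5
  + 100.0.0.0/7 (H0) depth=7
  + 140.147.112.0/21 (H3) depth=21
  + 101.26.0.0/16 (H1) depth=16
  lookup 140.147.112.5: bits 100011001001001101110000 walk d0:H1→d1:-→d2:-→d3:-→d4:-→d5:-→d6:-→d7:H5→d8:-→d9:-→d10:-→d11:-→d12:-→d13:-→d14:-→d15:-→d16:-→d17:-→d18:-→d19:-→d20:-→d21:H3→d22:-→d23:-→d24:H0 -> H0
  + 101.26.233.112/28 (H1) depth=28
  + 140.144.0.0/13 (H3) depth=13
  + 101.26.0.0/16 (H2) depth=16
  lookup 101.26.233.115: bits 01100101000110101110100101110 walk d0:H1→d1:-→d2:-→d3:-→d4:-→d5:-→d6:-→d7:H0→d8:H1→d9:-→d10:-→d11:-→d12:H2→d13:-→d14:-→d15:-→d16:H2→d17:-→d18:-→d19:-→d20:-→d21:-→d22:-→d23:-→d24:H2→d25:-→d26:-→d27:-→d28:H1→d29:- -> H1

== LOOKUPS ==
["H2","H0","H1","H0","H2","H1","H5","H0","H1"]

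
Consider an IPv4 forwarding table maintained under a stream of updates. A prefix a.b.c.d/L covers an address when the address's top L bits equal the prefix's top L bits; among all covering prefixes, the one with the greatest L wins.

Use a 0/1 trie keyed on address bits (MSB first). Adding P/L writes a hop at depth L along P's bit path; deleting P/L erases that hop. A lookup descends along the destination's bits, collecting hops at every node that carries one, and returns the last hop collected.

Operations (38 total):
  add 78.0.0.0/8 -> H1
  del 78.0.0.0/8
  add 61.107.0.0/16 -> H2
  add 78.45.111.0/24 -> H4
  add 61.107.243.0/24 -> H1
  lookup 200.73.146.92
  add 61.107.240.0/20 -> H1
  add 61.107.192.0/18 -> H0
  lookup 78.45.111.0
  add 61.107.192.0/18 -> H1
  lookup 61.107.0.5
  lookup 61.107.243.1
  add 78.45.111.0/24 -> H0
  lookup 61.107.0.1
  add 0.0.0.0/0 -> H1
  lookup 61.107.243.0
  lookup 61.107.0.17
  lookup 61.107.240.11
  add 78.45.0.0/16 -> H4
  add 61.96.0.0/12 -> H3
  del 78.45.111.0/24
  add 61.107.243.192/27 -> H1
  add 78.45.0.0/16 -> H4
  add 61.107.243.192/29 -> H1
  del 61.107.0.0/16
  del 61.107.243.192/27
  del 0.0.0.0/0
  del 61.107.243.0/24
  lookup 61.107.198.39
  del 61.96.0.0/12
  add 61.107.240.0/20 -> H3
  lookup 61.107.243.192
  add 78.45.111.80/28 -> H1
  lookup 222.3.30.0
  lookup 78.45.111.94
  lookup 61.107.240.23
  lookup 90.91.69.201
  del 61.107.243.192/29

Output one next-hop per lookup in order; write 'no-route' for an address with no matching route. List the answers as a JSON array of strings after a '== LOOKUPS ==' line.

Trace:
  + 78.0.0.0/8 (H1) depth=8
  - 78.0.0.0/8 clear@8
  + 61.107.0.0/16 (H2) depth=16
  + 78.45.111.0/24 (H4) depth=24
  + 61.107.243.0/24 (H1) depth=24
  lookup 200.73.146.92: bits ε walk d0:- -> no-route
  + 61.107.240.0/20 (H1) depth=20
  + 61.107.192.0/18 (H0) depth=18
  lookup 78.45.111.0: bits 010011100010110101101111 walk d0:-→d1:-→d2:-→d3:-→d4:-→d5:-→d6:-→d7:-→d8:-→d9:-→d10:-→d11:-→d12:-→d13:-→d14:-→d15:-→d16:-→d17:-→d18:-→d19:-→d20:-→d21:-→d22:-→d23:-→d24:H4 -> H4
  + 61.107.192.0/18 (H1) depth=18
  lookup 61.107.0.5: bits 0011110101101011 walk d0:-→d1:-→d2:-→d3:-→d4:-→d5:-→d6:-→d7:-→d8:-→d9:-→d10:-→d11:-→d12:-→d13:-→d14:-→d15:-→d16:H2 -> H2
  lookup 61.107.243.1: bits 001111010110101111110011 walk d0:-→d1:-→d2:-→d3:-→d4:-→d5:-→d6:-→d7:-→d8:-→d9:-→d10:-→d11:-→d12:-→d13:-→d14:-→d15:-→d16:H2→d17:-→d18:H1→d19:-→d20:H1→d21:-→d22:-→d23:-→d24:H1 -> H1
  + 78.45.111.0/24 (H0) depth=24
  lookup 61.107.0.1: bits 0011110101101011 walk d0:-→d1:-→d2:-→d3:-→d4:-→d5:-→d6:-→d7:-→d8:-→d9:-→d10:-→d11:-→d12:-→d13:-→d14:-→d15:-→d16:H2 -> H2
  + 0.0.0.0/0 (H1) depth=0
  lookup 61.107.243.0: bits 001111010110101111110011 walk d0:H1→d1:-→d2:-→d3:-→d4:-→d5:-→d6:-→d7:-→d8:-→d9:-→d10:-→d11:-→d12:-→d13:-→d14:-→d15:-→d16:H2→d17:-→d18:H1→d19:-→d20:H1→d21:-→d22:-→d23:-→d24:H1 -> H1
  lookup 61.107.0.17: bits 0011110101101011 walk d0:H1→d1:-→d2:-→d3:-→d4:-→d5:-→d6:-→d7:-→d8:-→d9:-→d10:-→d11:-→d12:-→d13:-→d14:-→d15:-→d16:H2 -> H2
  lookup 61.107.240.11: bits 0011110101101011111100 walk d0:H1→d1:-→d2:-→d3:-→d4:-→d5:-→d6:-→d7:-→d8:-→d9:-→d10:-→d11:-→d12:-→d13:-→d14:-→d15:-→d16:H2→d17:-→d18:H1→d19:-→d20:H1→d21:-→d22:- -> H1
  + 78.45.0.0/16 (H4) depth=16
  + 61.96.0.0/12 (H3) depth=12
  - 78.45.111.0/24 clear@24
  + 61.107.243.192/27 (H1) depth=27
  + 78.45.0.0/16 (H4) depth=16
  + 61.107.243.192/29 (H1) depth=29
  - 61.107.0.0/16 clear@16
  - 61.107.243.192/27 clear@27
  - 0.0.0.0/0 clear@0
  - 61.107.243.0/24 clear@24
  lookup 61.107.198.39: bits 001111010110101111 walk d0:-→d1:-→d2:-→d3:-→d4:-→d5:-→d6:-→d7:-→d8:-→d9:-→d10:-→d11:-→d12:H3→d13:-→d14:-→d15:-→d16:-→d17:-→d18:H1 -> H1
  - 61.96.0.0/12 clear@12
  + 61.107.240.0/20 (H3) depth=20
  lookup 61.107.243.192: bits 00111101011010111111001111000 walk d0:-→d1:-→d2:-→d3:-→d4:-→d5:-→d6:-→d7:-→d8:-→d9:-→d10:-→d11:-→d12:-→d13:-→d14:-→d15:-→d16:-→d17:-→d18:H1→d19:-→d20:H3→d21:-→d22:-→d23:-→d24:-→d25:-→d26:-→d27:-→d28:-→d29:H1 -> H1
  + 78.45.111.80/28 (H1) depth=28
  lookup 222.3.30.0: bits ε walk d0:- -> no-route
  lookup 78.45.111.94: bits 0100111000101101011011110101 walk d0:-→d1:-→d2:-→d3:-→d4:-→d5:-→d6:-→d7:-→d8:-→d9:-→d10:-→d11:-→d12:-→d13:-→d14:-→d15:-→d16:H4→d17:-→d18:-→d19:-→d20:-→d21:-→d22:-→d23:-→d24:-→d25:-→d26:-→d27:-→d28:H1 -> H1
  lookup 61.107.240.23: bits 0011110101101011111100 walk d0:-→d1:-→d2:-→d3:-→d4:-→d5:-→d6:-→d7:-→d8:-→d9:-→d10:-→d11:-→d12:-→d13:-→d14:-→d15:-→d16:-→d17:-→d18:H1→d19:-→d20:H3→d21:-→d22:- -> H3
  lookup 90.91.69.201: bits 010 walk d0:-→d1:-→d2:-→d3:- -> no-route
  - 61.107.243.192/29 clear@29

== LOOKUPS ==
["no-route","H4","H2","H1","H2","H1","H2","H1","H1","H1","no-route","H1","H3","no-route"]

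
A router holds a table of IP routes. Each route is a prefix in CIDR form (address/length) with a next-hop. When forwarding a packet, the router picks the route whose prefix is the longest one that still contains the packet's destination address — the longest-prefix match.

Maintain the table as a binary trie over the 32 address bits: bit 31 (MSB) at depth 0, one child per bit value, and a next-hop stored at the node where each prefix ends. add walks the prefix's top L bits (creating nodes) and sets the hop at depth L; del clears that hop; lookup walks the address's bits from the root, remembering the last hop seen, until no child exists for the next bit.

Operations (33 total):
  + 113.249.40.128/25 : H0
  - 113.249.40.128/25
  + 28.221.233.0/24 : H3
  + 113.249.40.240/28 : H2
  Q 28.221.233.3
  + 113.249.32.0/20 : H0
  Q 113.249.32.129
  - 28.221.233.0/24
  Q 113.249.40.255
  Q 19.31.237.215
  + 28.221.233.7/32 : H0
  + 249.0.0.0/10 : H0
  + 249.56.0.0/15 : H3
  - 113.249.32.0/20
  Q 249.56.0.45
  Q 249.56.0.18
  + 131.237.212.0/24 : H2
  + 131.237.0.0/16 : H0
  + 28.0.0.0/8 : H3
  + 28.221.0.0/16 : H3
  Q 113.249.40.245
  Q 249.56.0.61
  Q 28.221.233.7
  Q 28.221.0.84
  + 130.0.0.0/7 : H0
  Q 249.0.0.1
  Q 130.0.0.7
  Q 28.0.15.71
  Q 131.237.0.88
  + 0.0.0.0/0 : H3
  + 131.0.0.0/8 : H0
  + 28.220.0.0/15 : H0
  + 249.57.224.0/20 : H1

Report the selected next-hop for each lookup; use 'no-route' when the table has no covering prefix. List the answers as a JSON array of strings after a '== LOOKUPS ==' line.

Trace:
  + 113.249.40.128/25 (H0) depth=25
  - 113.249.40.128/25 clear@25
  + 28.221.233.0/24 (H3) depth=24
  + 113.249.40.240/28 (H2) depth=28
  Q 28.221.233.3: descend 000111001101110111101001 ; hops seen [H3] ; pick H3
  + 113.249.32.0/20 (H0) depth=20
  Q 113.249.32.129: descend 01110001111110010010 ; hops seen [H0] ; pick H0
  - 28.221.233.0/24 clear@24
  Q 113.249.40.255: descend 0111000111111001001010001111 ; hops seen [H0,H2] ; pick H2
  Q 19.31.237.215: descend 0001 ; hops seen [∅] ; pick no-route
  + 28.221.233.7/32 (H0) depth=32
  + 249.0.0.0/10 (H0) depth=10
  + 249.56.0.0/15 (H3) depth=15
  - 113.249.32.0/20 clear@20
  Q 249.56.0.45: descend 111110010011100 ; hops seen [H0,H3] ; pick H3
  Q 249.56.0.18: descend 111110010011100 ; hops seen [H0,H3] ; pick H3
  + 131.237.212.0/24 (H2) depth=24
  + 131.237.0.0/16 (H0) depth=16
  + 28.0.0.0/8 (H3) depth=8
  + 28.221.0.0/16 (H3) depth=16
  Q 113.249.40.245: descend 0111000111111001001010001111 ; hops seen [H2] ; pick H2
  Q 249.56.0.61: descend 111110010011100 ; hops seen [H0,H3] ; pick H3
  Q 28.221.233.7: descend 00011100110111011110100100000111 ; hops seen [H3,H3,H0] ; pick H0
  Q 28.221.0.84: descend 0001110011011101 ; hops seen [H3,H3] ; pick H3
  + 130.0.0.0/7 (H0) depth=7
  Q 249.0.0.1: descend 1111100100 ; hops seen [H0] ; pick H0
  Q 130.0.0.7: descend 1000001 ; hops seen [H0] ; pick H0
  Q 28.0.15.71: descend 00011100 ; hops seen [H3] ; pick H3
  Q 131.237.0.88: descend 1000001111101101 ; hops seen [H0,H0] ; pick H0
  + 0.0.0.0/0 (H3) depth=0
  + 131.0.0.0/8 (H0) depth=8
  + 28.220.0.0/15 (H0) depth=15
  + 249.57.224.0/20 (H1) depth=20

== LOOKUPS ==
["H3","H0","H2","no-route","H3","H3","H2","H3","H0","H3","H0","H0","H3","H0"]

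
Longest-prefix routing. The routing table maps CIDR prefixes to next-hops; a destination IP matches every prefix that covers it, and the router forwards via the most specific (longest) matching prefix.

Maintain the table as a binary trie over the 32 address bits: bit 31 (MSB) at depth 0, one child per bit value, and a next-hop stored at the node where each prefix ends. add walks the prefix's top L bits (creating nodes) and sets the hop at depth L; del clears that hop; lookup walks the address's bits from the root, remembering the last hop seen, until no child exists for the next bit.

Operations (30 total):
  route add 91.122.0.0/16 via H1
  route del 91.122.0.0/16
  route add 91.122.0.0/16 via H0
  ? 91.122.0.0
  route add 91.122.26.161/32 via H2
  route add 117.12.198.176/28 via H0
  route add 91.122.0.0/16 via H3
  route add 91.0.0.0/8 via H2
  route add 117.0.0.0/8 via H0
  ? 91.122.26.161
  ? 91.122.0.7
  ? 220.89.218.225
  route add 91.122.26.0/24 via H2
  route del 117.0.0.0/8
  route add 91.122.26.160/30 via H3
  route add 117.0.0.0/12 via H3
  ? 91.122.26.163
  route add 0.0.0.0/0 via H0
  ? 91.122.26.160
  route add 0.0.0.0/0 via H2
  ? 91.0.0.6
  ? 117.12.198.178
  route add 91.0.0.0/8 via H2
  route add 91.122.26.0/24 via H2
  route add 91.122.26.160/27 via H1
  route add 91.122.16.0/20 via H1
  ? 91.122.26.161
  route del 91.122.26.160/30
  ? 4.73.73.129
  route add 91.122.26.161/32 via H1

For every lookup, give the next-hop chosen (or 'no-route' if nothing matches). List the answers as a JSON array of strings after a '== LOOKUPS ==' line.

Apply in order:
  add 91.122.0.0/16 -> H1 at depth 16
  del 91.122.0.0/16 (clear depth 16)
  add 91.122.0.0/16 -> H0 at depth 16
  lookup 91.122.0.0: bits 0101101101111010 walk d0:-→d1:-→d2:-→d3:-→d4:-→d5:-→d6:-→d7:-→d8:-→d9:-→d10:-→d11:-→d12:-→d13:-→d14:-→d15:-→d16:H0 -> H0
  add 91.122.26.161/32 -> H2 at depth 32
  add 117.12.198.176/28 -> H0 at depth 28
  add 91.122.0.0/16 -> H3 at depth 16
  add 91.0.0.0/8 -> H2 at depth 8
  add 117.0.0.0/8 -> H0 at depth 8
  lookup 91.122.26.161: bits 01011011011110100001101010100001 walk d0:-→d1:-→d2:-→d3:-→d4:-→d5:-→d6:-→d7:-→d8:H2→d9:-→d10:-→d11:-→d12:-→d13:-→d14:-→d15:-→d16:H3→d17:-→d18:-→d19:-→d20:-→d21:-→d22:-→d23:-→d24:-→d25:-→d26:-→d27:-→d28:-→d29:-→d30:-→d31:-→d32:H2 -> H2
  lookup 91.122.0.7: bits 0101101101111010000 walk d0:-→d1:-→d2:-→d3:-→d4:-→d5:-→d6:-→d7:-→d8:H2→d9:-→d10:-→d11:-→d12:-→d13:-→d14:-→d15:-→d16:H3→d17:-→d18:-→d19:- -> H3
  lookup 220.89.218.225: bits ε walk d0:- -> no-route
  add 91.122.26.0/24 -> H2 at depth 24
  del 117.0.0.0/8 (clear depth 8)
  add 91.122.26.160/30 -> H3 at depth 30
  add 117.0.0.0/12 -> H3 at depth 12
  lookup 91.122.26.163: bits 010110110111101000011010101000 walk d0:-→d1:-→d2:-→d3:-→d4:-→d5:-→d6:-→d7:-→d8:H2→d9:-→d10:-→d11:-→d12:-→d13:-→d14:-→d15:-→d16:H3→d17:-→d18:-→d19:-→d20:-→d21:-→d22:-→d23:-→d24:H2→d25:-→d26:-→d27:-→d28:-→d29:-→d30:H3 -> H3
  add 0.0.0.0/0 -> H0 at depth 0
  lookup 91.122.26.160: bits 0101101101111010000110101010000 walk d0:H0→d1:-→d2:-→d3:-→d4:-→d5:-→d6:-→d7:-→d8:H2→d9:-→d10:-→d11:-→d12:-→d13:-→d14:-→d15:-→d16:H3→d17:-→d18:-→d19:-→d20:-→d21:-→d22:-→d23:-→d24:H2→d25:-→d26:-→d27:-→d28:-→d29:-→d30:H3→d31:- -> H3
  add 0.0.0.0/0 -> H2 at depth 0
  lookup 91.0.0.6: bits 010110110 walk d0:H2→d1:-→d2:-→d3:-→d4:-→d5:-→d6:-→d7:-→d8:H2→d9:- -> H2
  lookup 117.12.198.178: bits 0111010100001100110001101011 walk d0:H2→d1:-→d2:-→d3:-→d4:-→d5:-→d6:-→d7:-→d8:-→d9:-→d10:-→d11:-→d12:H3→d13:-→d14:-→d15:-→d16:-→d17:-→d18:-→d19:-→d20:-→d21:-→d22:-→d23:-→d24:-→d25:-→d26:-→d27:-→d28:H0 -> H0
  add 91.0.0.0/8 -> H2 at depth 8
  add 91.122.26.0/24 -> H2 at depth 24
  add 91.122.26.160/27 -> H1 at depth 27
  add 91.122.16.0/20 -> H1 at depth 20
  lookup 91.122.26.161: bits 01011011011110100001101010100001 walk d0:H2→d1:-→d2:-→d3:-→d4:-→d5:-→d6:-→d7:-→d8:H2→d9:-→d10:-→d11:-→d12:-→d13:-→d14:-→d15:-→d16:H3→d17:-→d18:-→d19:-→d20:H1→d21:-→d22:-→d23:-→d24:H2→d25:-→d26:-→d27:H1→d28:-→d29:-→d30:H3→d31:-→d32:H2 -> H2
  del 91.122.26.160/30 (clear depth 30)
  lookup 4.73.73.129: bits 0 walk d0:H2→d1:- -> H2
  add 91.122.26.161/32 -> H1 at depth 32

== LOOKUPS ==
["H0","H2","H3","no-route","H3","H3","H2","H0","H2","H2"]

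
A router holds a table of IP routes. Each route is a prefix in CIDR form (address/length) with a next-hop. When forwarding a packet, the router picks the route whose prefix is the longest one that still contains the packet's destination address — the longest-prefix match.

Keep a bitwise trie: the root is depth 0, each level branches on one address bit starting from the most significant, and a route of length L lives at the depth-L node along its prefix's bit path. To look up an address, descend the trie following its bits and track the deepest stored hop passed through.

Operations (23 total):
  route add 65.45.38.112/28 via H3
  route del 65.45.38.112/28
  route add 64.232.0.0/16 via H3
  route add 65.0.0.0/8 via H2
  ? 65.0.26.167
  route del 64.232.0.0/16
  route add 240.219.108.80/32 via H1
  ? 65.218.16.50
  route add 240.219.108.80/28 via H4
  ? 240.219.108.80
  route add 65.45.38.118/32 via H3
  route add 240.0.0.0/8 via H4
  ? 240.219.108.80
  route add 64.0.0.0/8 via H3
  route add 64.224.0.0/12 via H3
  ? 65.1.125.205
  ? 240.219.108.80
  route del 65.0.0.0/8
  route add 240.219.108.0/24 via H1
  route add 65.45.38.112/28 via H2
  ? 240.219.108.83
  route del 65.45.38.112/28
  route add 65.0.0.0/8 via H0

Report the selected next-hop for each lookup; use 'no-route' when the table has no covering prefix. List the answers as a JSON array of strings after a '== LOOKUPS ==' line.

Apply in order:
  + 65.45.38.112/28 (H3) depth=28
  - 65.45.38.112/28 clear@28
  + 64.232.0.0/16 (H3) depth=16
  + 65.0.0.0/8 (H2) depth=8
  ? 65.0.26.167  path d0:-→d1:-→d2:-→d3:-→d4:-→d5:-→d6:-→d7:-→d8:H2→d9:-→d10:-  best=H2
  - 64.232.0.0/16 clear@16
  + 240.219.108.80/32 (H1) depth=32
  ? 65.218.16.50  path d0:-→d1:-→d2:-→d3:-→d4:-→d5:-→d6:-→d7:-→d8:H2  best=H2
  + 240.219.108.80/28 (H4) depth=28
  ? 240.219.108.80  path d0:-→d1:-→d2:-→d3:-→d4:-→d5:-→d6:-→d7:-→d8:-→d9:-→d10:-→d11:-→d12:-→d13:-→d14:-→d15:-→d16:-→d17:-→d18:-→d19:-→d20:-→d21:-→d22:-→d23:-→d24:-→d25:-→d26:-→d27:-→d28:H4→d29:-→d30:-→d31:-→d32:H1  best=H1
  + 65.45.38.118/32 (H3) depth=32
  + 240.0.0.0/8 (H4) depth=8
  ? 240.219.108.80  path d0:-→d1:-→d2:-→d3:-→d4:-→d5:-→d6:-→d7:-→d8:H4→d9:-→d10:-→d11:-→d12:-→d13:-→d14:-→d15:-→d16:-→d17:-→d18:-→d19:-→d20:-→d21:-→d22:-→d23:-→d24:-→d25:-→d26:-→d27:-→d28:H4→d29:-→d30:-→d31:-→d32:H1  best=H1
  + 64.0.0.0/8 (H3) depth=8
  + 64.224.0.0/12 (H3) depth=12
  ? 65.1.125.205  path d0:-→d1:-→d2:-→d3:-→d4:-→d5:-→d6:-→d7:-→d8:H2→d9:-→d10:-  best=H2
  ? 240.219.108.80  path d0:-→d1:-→d2:-→d3:-→d4:-→d5:-→d6:-→d7:-→d8:H4→d9:-→d10:-→d11:-→d12:-→d13:-→d14:-→d15:-→d16:-→d17:-→d18:-→d19:-→d20:-→d21:-→d22:-→d23:-→d24:-→d25:-→d26:-→d27:-→d28:H4→d29:-→d30:-→d31:-→d32:H1  best=H1
  - 65.0.0.0/8 clear@8
  + 240.219.108.0/24 (H1) depth=24
  + 65.45.38.112/28 (H2) depth=28
  ? 240.219.108.83  path d0:-→d1:-→d2:-→d3:-→d4:-→d5:-→d6:-→d7:-→d8:H4→d9:-→d10:-→d11:-→d12:-→d13:-→d14:-→d15:-→d16:-→d17:-→d18:-→d19:-→d20:-→d21:-→d22:-→d23:-→d24:H1→d25:-→d26:-→d27:-→d28:H4→d29:-→d30:-  best=H4
  - 65.45.38.112/28 clear@28
  + 65.0.0.0/8 (H0) depth=8

== LOOKUPS ==
["H2","H2","H1","H1","H2","H1","H4"]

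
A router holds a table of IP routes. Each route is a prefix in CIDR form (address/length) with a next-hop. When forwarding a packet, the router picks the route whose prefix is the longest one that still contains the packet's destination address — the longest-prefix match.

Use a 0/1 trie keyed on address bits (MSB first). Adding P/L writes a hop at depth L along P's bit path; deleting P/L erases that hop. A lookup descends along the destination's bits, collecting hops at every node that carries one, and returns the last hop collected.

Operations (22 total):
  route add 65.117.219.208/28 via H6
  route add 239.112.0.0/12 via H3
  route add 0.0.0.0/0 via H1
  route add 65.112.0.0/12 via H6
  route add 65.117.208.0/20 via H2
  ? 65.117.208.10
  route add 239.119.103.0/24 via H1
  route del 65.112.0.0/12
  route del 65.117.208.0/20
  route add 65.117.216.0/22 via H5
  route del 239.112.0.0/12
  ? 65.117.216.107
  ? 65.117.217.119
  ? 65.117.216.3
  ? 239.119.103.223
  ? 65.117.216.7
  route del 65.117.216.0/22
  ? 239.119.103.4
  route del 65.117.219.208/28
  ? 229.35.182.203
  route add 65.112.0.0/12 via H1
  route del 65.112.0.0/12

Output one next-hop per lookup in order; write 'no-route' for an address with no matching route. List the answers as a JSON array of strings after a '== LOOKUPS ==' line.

Process each operation:
  + 65.117.219.208/28 (H6) depth=28
  + 239.112.0.0/12 (H3) depth=12
  + 0.0.0.0/0 (H1) depth=0
  + 65.112.0.0/12 (H6) depth=12
  + 65.117.208.0/20 (H2) depth=20
  lookup 65.117.208.10: bits 01000001011101011101 walk d0:H1→d1:-→d2:-→d3:-→d4:-→d5:-→d6:-→d7:-→d8:-→d9:-→d10:-→d11:-→d12:H6→d13:-→d14:-→d15:-→d16:-→d17:-→d18:-→d19:-→d20:H2 -> H2
  + 239.119.103.0/24 (H1) depth=24
  del 65.112.0.0/12 (clear depth 12)
  del 65.117.208.0/20 (clear depth 20)
  + 65.117.216.0/22 (H5) depth=22
  del 239.112.0.0/12 (clear depth 12)
  lookup 65.117.216.107: bits 0100000101110101110110 walk d0:H1→d1:-→d2:-→d3:-→d4:-→d5:-→d6:-→d7:-→d8:-→d9:-→d10:-→d11:-→d12:-→d13:-→d14:-→d15:-→d16:-→d17:-→d18:-→d19:-→d20:-→d21:-→d22:H5 -> H5
  lookup 65.117.217.119: bits 0100000101110101110110 walk d0:H1→d1:-→d2:-→d3:-→d4:-→d5:-→d6:-→d7:-→d8:-→d9:-→d10:-→d11:-→d12:-→d13:-→d14:-→d15:-→d16:-→d17:-→d18:-→d19:-→d20:-→d21:-→d22:H5 -> H5
  lookup 65.117.216.3: bits 0100000101110101110110 walk d0:H1→d1:-→d2:-→d3:-→d4:-→d5:-→d6:-→d7:-→d8:-→d9:-→d10:-→d11:-→d12:-→d13:-→d14:-→d15:-→d16:-→d17:-→d18:-→d19:-→d20:-→d21:-→d22:H5 -> H5
  lookup 239.119.103.223: bits 111011110111011101100111 walk d0:H1→d1:-→d2:-→d3:-→d4:-→d5:-→d6:-→d7:-→d8:-→d9:-→d10:-→d11:-→d12:-→d13:-→d14:-→d15:-→d16:-→d17:-→d18:-→d19:-→d20:-→d21:-→d22:-→d23:-→d24:H1 -> H1
  lookup 65.117.216.7: bits 0100000101110101110110 walk d0:H1→d1:-→d2:-→d3:-→d4:-→d5:-→d6:-→d7:-→d8:-→d9:-→d10:-→d11:-→d12:-→d13:-→d14:-→d15:-→d16:-→d17:-→d18:-→d19:-→d20:-→d21:-→d22:H5 -> H5
  del 65.117.216.0/22 (clear depth 22)
  lookup 239.119.103.4: bits 111011110111011101100111 walk d0:H1→d1:-→d2:-→d3:-→d4:-→d5:-→d6:-→d7:-→d8:-→d9:-→d10:-→d11:-→d12:-→d13:-→d14:-→d15:-→d16:-→d17:-→d18:-→d19:-→d20:-→d21:-→d22:-→d23:-→d24:H1 -> H1
  del 65.117.219.208/28 (clear depth 28)
  lookup 229.35.182.203: bits 1110 walk d0:H1→d1:-→d2:-→d3:-→d4:- -> H1
  + 65.112.0.0/12 (H1) depth=12
  del 65.112.0.0/12 (clear depth 12)

== LOOKUPS ==
["H2","H5","H5","H5","H1","H5","H1","H1"]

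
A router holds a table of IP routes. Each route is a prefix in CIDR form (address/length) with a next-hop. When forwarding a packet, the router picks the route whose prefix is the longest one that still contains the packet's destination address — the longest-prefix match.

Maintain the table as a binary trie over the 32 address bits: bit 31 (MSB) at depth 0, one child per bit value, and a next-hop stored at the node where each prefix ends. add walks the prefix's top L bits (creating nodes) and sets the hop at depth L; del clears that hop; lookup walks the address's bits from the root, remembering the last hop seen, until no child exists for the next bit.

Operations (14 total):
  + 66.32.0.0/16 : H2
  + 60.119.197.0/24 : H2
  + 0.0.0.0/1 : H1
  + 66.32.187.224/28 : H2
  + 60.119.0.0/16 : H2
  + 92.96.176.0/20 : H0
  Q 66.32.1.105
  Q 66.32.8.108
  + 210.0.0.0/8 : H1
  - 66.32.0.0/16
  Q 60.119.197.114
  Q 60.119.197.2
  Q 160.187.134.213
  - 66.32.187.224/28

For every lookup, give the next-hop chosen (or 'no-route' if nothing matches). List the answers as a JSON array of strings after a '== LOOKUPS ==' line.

Apply in order:
  + 66.32.0.0/16 (H2) depth=16
  + 60.119.197.0/24 (H2) depth=24
  + 0.0.0.0/1 (H1) depth=1
  + 66.32.187.224/28 (H2) depth=28
  + 60.119.0.0/16 (H2) depth=16
  + 92.96.176.0/20 (H0) depth=20
  lookup 66.32.1.105: bits 0100001000100000 walk d0:-→d1:H1→d2:-→d3:-→d4:-→d5:-→d6:-→d7:-→d8:-→d9:-→d10:-→d11:-→d12:-→d13:-→d14:-→d15:-→d16:H2 -> H2
  lookup 66.32.8.108: bits 0100001000100000 walk d0:-→d1:H1→d2:-→d3:-→d4:-→d5:-→d6:-→d7:-→d8:-→d9:-→d10:-→d11:-→d12:-→d13:-→d14:-→d15:-→d16:H2 -> H2
  + 210.0.0.0/8 (H1) depth=8
  - 66.32.0.0/16 clear@16
  lookup 60.119.197.114: bits 001111000111011111000101 walk d0:-→d1:H1→d2:-→d3:-→d4:-→d5:-→d6:-→d7:-→d8:-→d9:-→d10:-→d11:-→d12:-→d13:-→d14:-→d15:-→d16:H2→d17:-→d18:-→d19:-→d20:-→d21:-→d22:-→d23:-→d24:H2 -> H2
  lookup 60.119.197.2: bits 001111000111011111000101 walk d0:-→d1:H1→d2:-→d3:-→d4:-→d5:-→d6:-→d7:-→d8:-→d9:-→d10:-→d11:-→d12:-→d13:-→d14:-→d15:-→d16:H2→d17:-→d18:-→d19:-→d20:-→d21:-→d22:-→d23:-→d24:H2 -> H2
  lookup 160.187.134.213: bits 1 walk d0:-→d1:- -> no-route
  - 66.32.187.224/28 clear@28

== LOOKUPS ==
["H2","H2","H2","H2","no-route"]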